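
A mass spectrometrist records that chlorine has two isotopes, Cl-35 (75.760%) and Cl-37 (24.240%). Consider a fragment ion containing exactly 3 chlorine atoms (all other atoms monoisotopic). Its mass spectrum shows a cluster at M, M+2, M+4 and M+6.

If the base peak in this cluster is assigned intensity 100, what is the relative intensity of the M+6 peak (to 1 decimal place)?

3.3

Term probabilities: M 0.4348, M+2 0.4174, M+4 0.1335, M+6 0.0142. Base peak = M.
P(M) = C(3,0) × 0.75760^3 × 0.24240^0 = 1 × 0.4348304 × 1.0000 = 0.434830 (base)
P(M+6) = C(3,3) × 0.75760^0 × 0.24240^3 = 1 × 1.0000 × 0.01424288 = 0.014243
Relative intensity = 0.014243 / 0.434830 × 100 = 3.3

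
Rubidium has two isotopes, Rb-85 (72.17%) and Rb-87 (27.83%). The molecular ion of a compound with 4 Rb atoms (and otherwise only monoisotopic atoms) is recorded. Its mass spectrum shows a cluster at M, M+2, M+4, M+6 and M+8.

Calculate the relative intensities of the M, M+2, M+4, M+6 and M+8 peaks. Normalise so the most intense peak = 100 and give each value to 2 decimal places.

The 4 Rb atoms are independent, so intensities follow the terms of (0.7217 + 0.2783)^4.
P(M) = 0.7217^4 = 0.271286
P(M+2) = 4 × 0.7217^3 × 0.2783^1 = 0.418450
P(M+4) = 6 × 0.7217^2 × 0.2783^2 = 0.242042
P(M+6) = 4 × 0.7217^1 × 0.2783^3 = 0.062224
P(M+8) = 0.2783^4 = 0.005999
The M+2 peak is largest (0.418450); scaling to 100 gives 64.83 : 100.00 : 57.84 : 14.87 : 1.43.

64.83 : 100.00 : 57.84 : 14.87 : 1.43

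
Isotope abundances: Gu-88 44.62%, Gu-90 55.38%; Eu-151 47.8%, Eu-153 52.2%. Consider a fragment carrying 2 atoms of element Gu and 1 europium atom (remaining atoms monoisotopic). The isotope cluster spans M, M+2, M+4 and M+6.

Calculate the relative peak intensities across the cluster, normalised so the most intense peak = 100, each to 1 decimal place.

Element Gu pattern (n=2): 0.19909444 : 0.49421112 : 0.30669444
Europium pattern (n=1): 0.4780 : 0.5220
Convolve the two distributions (both contribute in 2-u steps):
  M: 0.19909444×0.4780 = 0.095167
  M+2: 0.19909444×0.5220 + 0.49421112×0.4780 = 0.340160
  M+4: 0.49421112×0.5220 + 0.30669444×0.4780 = 0.404578
  M+6: 0.30669444×0.5220 = 0.160094
Scale to base peak (0.404578) = 100: 23.5 : 84.1 : 100.0 : 39.6

23.5 : 84.1 : 100.0 : 39.6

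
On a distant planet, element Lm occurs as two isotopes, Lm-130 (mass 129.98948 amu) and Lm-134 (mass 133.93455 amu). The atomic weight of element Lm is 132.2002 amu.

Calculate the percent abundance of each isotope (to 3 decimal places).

With x = fraction of Lm-130 (so Lm-134 is 1 − x):
129.98948·x + 133.93455·(1 − x) = 132.2002
(129.98948 − 133.93455)·x = 132.2002 − 133.93455
x = -1.73435 / -3.94507 = 0.43962 → 43.962% Lm-130, 56.038% Lm-134.

Lm-130: 43.962%, Lm-134: 56.038%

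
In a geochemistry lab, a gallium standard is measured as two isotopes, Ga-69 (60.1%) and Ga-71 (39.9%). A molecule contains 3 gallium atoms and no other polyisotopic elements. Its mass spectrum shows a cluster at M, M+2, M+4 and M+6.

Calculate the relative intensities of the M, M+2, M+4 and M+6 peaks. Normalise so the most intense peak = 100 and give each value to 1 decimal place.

50.2 : 100.0 : 66.4 : 14.7

The 3 Ga atoms are independent, so intensities follow the terms of (0.601 + 0.399)^3.
P(M) = 0.601^3 = 0.217082
P(M+2) = 3 × 0.601^2 × 0.399^1 = 0.432358
P(M+4) = 3 × 0.601^1 × 0.399^2 = 0.287039
P(M+6) = 0.399^3 = 0.063521
The M+2 peak is largest (0.432358); scaling to 100 gives 50.2 : 100.0 : 66.4 : 14.7.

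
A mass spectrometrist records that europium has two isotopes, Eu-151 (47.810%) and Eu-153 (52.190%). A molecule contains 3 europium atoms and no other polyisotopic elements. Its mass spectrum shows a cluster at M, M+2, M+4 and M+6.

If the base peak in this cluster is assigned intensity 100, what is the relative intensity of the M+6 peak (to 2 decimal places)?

36.39

Binomial terms of (0.47810 + 0.52190)^3: M 0.1093, M+2 0.3579, M+4 0.3907, M+6 0.1422 → M+4 is the base peak.
P(M+4) = C(3,2) × 0.47810^1 × 0.52190^2 = 3 × 0.4781 × 0.27237961 = 0.390674 (base)
P(M+6) = C(3,3) × 0.47810^0 × 0.52190^3 = 1 × 1.0000 × 0.14215492 = 0.142155
Relative intensity = 0.142155 / 0.390674 × 100 = 36.39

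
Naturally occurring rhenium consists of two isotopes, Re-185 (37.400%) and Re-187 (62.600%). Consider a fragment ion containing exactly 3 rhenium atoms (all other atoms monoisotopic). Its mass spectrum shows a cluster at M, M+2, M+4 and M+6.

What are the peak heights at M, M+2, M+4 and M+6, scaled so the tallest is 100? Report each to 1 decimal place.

The 3 Re atoms are independent, so intensities follow the terms of (0.37400 + 0.62600)^3.
P(M) = 0.37400^3 = 0.052314
P(M+2) = 3 × 0.37400^2 × 0.62600^1 = 0.262687
P(M+4) = 3 × 0.37400^1 × 0.62600^2 = 0.439685
P(M+6) = 0.62600^3 = 0.245314
The M+4 peak is largest (0.439685); scaling to 100 gives 11.9 : 59.7 : 100.0 : 55.8.

11.9 : 59.7 : 100.0 : 55.8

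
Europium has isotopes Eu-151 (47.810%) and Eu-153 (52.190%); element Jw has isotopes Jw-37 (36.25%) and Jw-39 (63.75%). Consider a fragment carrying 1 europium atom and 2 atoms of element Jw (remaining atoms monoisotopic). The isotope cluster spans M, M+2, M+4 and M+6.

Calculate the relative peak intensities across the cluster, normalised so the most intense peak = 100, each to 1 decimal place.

14.4 : 66.5 : 100.0 : 48.7

Europium pattern (n=1): 0.4781 : 0.5219
Element Jw pattern (n=2): 0.13140625 : 0.4621875 : 0.40640625
Convolve the two distributions (both contribute in 2-u steps):
  M: 0.4781×0.13140625 = 0.062825
  M+2: 0.4781×0.4621875 + 0.5219×0.13140625 = 0.289553
  M+4: 0.4781×0.40640625 + 0.5219×0.4621875 = 0.435518
  M+6: 0.5219×0.40640625 = 0.212103
Scale to base peak (0.435518) = 100: 14.4 : 66.5 : 100.0 : 48.7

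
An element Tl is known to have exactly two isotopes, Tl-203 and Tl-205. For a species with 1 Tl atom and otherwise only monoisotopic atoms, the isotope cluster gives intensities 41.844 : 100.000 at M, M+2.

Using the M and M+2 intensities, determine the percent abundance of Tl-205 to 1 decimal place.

70.5%

Let p = fractional abundance of Tl-203. I(M+2)/I(M) = [C(1,1)·p^0·(1−p)] / p^1 = 1·(1−p)/p = 100.000/41.844 = 2.3898
(1−p)/p = 2.3898/1 = 2.3898  ⇒  p = 1/(1 + 2.3898) = 0.2950
Tl-203: 29.5%, Tl-205: 70.5%.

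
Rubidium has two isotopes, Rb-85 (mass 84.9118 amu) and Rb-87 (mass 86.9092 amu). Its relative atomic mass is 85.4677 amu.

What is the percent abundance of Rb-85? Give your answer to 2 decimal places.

72.17%

With x = fraction of Rb-85 (so Rb-87 is 1 − x):
84.9118·x + 86.9092·(1 − x) = 85.4677
(84.9118 − 86.9092)·x = 85.4677 − 86.9092
x = -1.4415 / -1.9974 = 0.72169 → 72.17% Rb-85, 27.83% Rb-87.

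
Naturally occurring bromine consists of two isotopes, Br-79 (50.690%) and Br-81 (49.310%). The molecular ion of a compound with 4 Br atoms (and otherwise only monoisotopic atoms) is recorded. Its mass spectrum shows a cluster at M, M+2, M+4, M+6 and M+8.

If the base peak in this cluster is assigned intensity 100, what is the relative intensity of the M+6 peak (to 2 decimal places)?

(0.50690 + 0.49310)^4 gives M 0.0660, M+2 0.2569, M+4 0.3749, M+6 0.2431, M+8 0.0591; the largest is M+4.
P(M+4) = C(4,2) × 0.50690^2 × 0.49310^2 = 6 × 0.25694761 × 0.24314761 = 0.374857 (base)
P(M+6) = C(4,3) × 0.50690^1 × 0.49310^3 = 4 × 0.5069 × 0.11989609 = 0.243101
Relative intensity = 0.243101 / 0.374857 × 100 = 64.85

64.85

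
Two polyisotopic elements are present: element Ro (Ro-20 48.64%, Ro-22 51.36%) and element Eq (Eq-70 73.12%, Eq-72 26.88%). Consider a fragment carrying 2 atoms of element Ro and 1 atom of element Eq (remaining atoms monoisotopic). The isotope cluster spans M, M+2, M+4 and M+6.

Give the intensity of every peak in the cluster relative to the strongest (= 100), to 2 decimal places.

Element Ro pattern (n=2): 0.23658496 : 0.49963008 : 0.26378496
Element Eq pattern (n=1): 0.7312 : 0.2688
Convolve the two distributions (both contribute in 2-u steps):
  M: 0.23658496×0.7312 = 0.172991
  M+2: 0.23658496×0.2688 + 0.49963008×0.7312 = 0.428924
  M+4: 0.49963008×0.2688 + 0.26378496×0.7312 = 0.327180
  M+6: 0.26378496×0.2688 = 0.070905
Scale to base peak (0.428924) = 100: 40.33 : 100.00 : 76.28 : 16.53

40.33 : 100.00 : 76.28 : 16.53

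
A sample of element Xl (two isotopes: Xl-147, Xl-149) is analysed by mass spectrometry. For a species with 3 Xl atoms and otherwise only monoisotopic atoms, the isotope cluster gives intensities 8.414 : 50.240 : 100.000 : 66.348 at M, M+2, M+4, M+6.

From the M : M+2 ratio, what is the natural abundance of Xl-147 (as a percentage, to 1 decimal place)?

If p is the fraction of Xl that is Xl-147, then I(M+2)/I(M) = [C(3,1)·p^2·(1−p)] / p^3 = 3·(1−p)/p = 50.240/8.414 = 5.9710
(1−p)/p = 5.9710/3 = 1.9903  ⇒  p = 1/(1 + 1.9903) = 0.3344
Xl-147: 33.4%, Xl-149: 66.6%.

33.4%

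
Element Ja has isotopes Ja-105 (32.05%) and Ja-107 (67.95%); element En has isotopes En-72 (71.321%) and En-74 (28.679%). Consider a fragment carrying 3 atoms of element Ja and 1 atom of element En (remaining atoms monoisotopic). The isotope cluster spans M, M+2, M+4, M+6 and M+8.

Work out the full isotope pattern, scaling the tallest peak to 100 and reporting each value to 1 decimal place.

Element Ja pattern (n=3): 0.03292184 : 0.20939523 : 0.44394402 : 0.31373891
Element En pattern (n=1): 0.71321 : 0.28679
Convolve the two distributions (both contribute in 2-u steps):
  M: 0.03292184×0.71321 = 0.023480
  M+2: 0.03292184×0.28679 + 0.20939523×0.71321 = 0.158784
  M+4: 0.20939523×0.28679 + 0.44394402×0.71321 = 0.376678
  M+6: 0.44394402×0.28679 + 0.31373891×0.71321 = 0.351080
  M+8: 0.31373891×0.28679 = 0.089977
Scale to base peak (0.376678) = 100: 6.2 : 42.2 : 100.0 : 93.2 : 23.9

6.2 : 42.2 : 100.0 : 93.2 : 23.9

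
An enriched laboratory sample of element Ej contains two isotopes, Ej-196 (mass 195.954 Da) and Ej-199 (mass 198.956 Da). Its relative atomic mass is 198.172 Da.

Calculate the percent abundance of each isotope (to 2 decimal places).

Ej-196: 26.12%, Ej-199: 73.88%

With x = fraction of Ej-196 (so Ej-199 is 1 − x):
195.954·x + 198.956·(1 − x) = 198.172
(195.954 − 198.956)·x = 198.172 − 198.956
x = -0.784 / -3.002 = 0.26116 → 26.12% Ej-196, 73.88% Ej-199.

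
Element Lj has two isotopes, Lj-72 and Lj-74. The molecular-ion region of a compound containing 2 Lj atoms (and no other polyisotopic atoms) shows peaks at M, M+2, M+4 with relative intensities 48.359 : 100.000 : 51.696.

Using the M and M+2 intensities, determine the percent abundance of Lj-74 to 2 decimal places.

50.83%

Write p for the Lj-72 fraction. I(M+2)/I(M) = [C(2,1)·p^1·(1−p)] / p^2 = 2·(1−p)/p = 100.000/48.359 = 2.0679
(1−p)/p = 2.0679/2 = 1.0339  ⇒  p = 1/(1 + 1.0339) = 0.4917
Lj-72: 49.17%, Lj-74: 50.83%.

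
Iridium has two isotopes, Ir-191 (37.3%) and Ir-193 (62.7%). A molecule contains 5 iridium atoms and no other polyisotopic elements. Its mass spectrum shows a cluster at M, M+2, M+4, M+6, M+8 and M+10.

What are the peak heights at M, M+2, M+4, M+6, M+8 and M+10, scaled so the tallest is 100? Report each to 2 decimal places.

2.11 : 17.70 : 59.49 : 100.00 : 84.05 : 28.26

The 5 Ir atoms are independent, so intensities follow the terms of (0.373 + 0.627)^5.
P(M) = 0.373^5 = 0.007220
P(M+2) = 5 × 0.373^4 × 0.627^1 = 0.060684
P(M+4) = 10 × 0.373^3 × 0.627^2 = 0.204015
P(M+6) = 10 × 0.373^2 × 0.627^3 = 0.342942
P(M+8) = 5 × 0.373^1 × 0.627^4 = 0.288237
P(M+10) = 0.627^5 = 0.096903
The M+6 peak is largest (0.342942); scaling to 100 gives 2.11 : 17.70 : 59.49 : 100.00 : 84.05 : 28.26.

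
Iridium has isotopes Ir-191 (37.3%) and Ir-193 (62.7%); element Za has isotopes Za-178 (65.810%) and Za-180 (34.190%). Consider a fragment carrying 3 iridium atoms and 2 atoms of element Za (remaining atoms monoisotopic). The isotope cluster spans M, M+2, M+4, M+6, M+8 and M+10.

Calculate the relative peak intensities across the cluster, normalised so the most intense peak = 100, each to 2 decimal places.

Iridium pattern (n=3): 0.05189512 : 0.26170165 : 0.43991135 : 0.24649188
Element Za pattern (n=2): 0.43309561 : 0.45000878 : 0.11689561
Convolve the two distributions (both contribute in 2-u steps):
  M: 0.05189512×0.43309561 = 0.022476
  M+2: 0.05189512×0.45000878 + 0.26170165×0.43309561 = 0.136695
  M+4: 0.05189512×0.11689561 + 0.26170165×0.45000878 + 0.43991135×0.43309561 = 0.314358
  M+6: 0.26170165×0.11689561 + 0.43991135×0.45000878 + 0.24649188×0.43309561 = 0.335310
  M+8: 0.43991135×0.11689561 + 0.24649188×0.45000878 = 0.162347
  M+10: 0.24649188×0.11689561 = 0.028814
Scale to base peak (0.335310) = 100: 6.70 : 40.77 : 93.75 : 100.00 : 48.42 : 8.59

6.70 : 40.77 : 93.75 : 100.00 : 48.42 : 8.59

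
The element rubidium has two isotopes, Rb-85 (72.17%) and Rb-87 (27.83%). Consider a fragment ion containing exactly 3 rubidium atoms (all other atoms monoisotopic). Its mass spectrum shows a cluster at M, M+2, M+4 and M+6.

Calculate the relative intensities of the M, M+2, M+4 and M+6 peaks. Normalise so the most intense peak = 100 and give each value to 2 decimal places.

86.44 : 100.00 : 38.56 : 4.96

The 3 Rb atoms are independent, so intensities follow the terms of (0.7217 + 0.2783)^3.
P(M) = 0.7217^3 = 0.375898
P(M+2) = 3 × 0.7217^2 × 0.2783^1 = 0.434858
P(M+4) = 3 × 0.7217^1 × 0.2783^2 = 0.167689
P(M+6) = 0.2783^3 = 0.021555
The M+2 peak is largest (0.434858); scaling to 100 gives 86.44 : 100.00 : 38.56 : 4.96.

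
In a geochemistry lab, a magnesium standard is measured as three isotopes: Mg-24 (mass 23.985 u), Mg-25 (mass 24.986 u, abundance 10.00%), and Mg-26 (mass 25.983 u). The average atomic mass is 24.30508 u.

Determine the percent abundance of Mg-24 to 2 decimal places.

The remaining 90.00% is split between Mg-24 (fraction x) and Mg-26 (fraction 0.9000 − x).
Substituting: 23.985x + 25.983(0.9000 − x) = 21.80648
(23.985 − 25.983)x = -1.57822  ⇒  x = 0.78990, y = 0.11010
Mg-24: 78.99%, Mg-26: 11.01%.

78.99%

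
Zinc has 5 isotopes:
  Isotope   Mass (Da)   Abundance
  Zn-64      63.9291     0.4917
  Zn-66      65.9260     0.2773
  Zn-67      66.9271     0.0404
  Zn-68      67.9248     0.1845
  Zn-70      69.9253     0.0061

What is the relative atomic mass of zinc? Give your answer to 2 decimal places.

Ar = Σ fᵢ·mᵢ = 0.4917 × 63.9291 + 0.2773 × 65.9260 + 0.0404 × 66.9271 + 0.1845 × 67.9248 + 0.0061 × 69.9253
= 31.43394 + 18.28128 + 2.70385 + 12.53213 + 0.42654 = 65.37774 Da

65.38 Da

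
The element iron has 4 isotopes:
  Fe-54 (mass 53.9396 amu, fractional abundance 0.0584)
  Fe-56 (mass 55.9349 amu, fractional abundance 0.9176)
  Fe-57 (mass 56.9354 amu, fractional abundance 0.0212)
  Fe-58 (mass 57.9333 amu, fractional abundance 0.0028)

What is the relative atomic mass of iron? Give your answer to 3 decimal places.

55.845 amu

Average mass = Σ (abundance × isotope mass) = 0.0584 × 53.9396 + 0.9176 × 55.9349 + 0.0212 × 56.9354 + 0.0028 × 57.9333
= 3.15007 + 51.32586 + 1.20703 + 0.16221 = 55.84517 amu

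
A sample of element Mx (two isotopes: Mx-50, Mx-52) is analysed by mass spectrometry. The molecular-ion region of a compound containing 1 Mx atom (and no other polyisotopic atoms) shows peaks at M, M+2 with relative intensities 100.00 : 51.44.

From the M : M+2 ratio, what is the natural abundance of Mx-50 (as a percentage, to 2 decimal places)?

66.03%

If p is the fraction of Mx that is Mx-50, then I(M+2)/I(M) = [C(1,1)·p^0·(1−p)] / p^1 = 1·(1−p)/p = 51.44/100.00 = 0.5144
(1−p)/p = 0.5144/1 = 0.5144  ⇒  p = 1/(1 + 0.5144) = 0.6603
Mx-50: 66.03%, Mx-52: 33.97%.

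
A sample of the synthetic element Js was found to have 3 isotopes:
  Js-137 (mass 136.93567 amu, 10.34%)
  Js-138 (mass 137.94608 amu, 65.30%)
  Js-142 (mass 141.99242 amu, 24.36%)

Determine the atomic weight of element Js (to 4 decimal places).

138.8273 amu

Ar = Σ fᵢ·mᵢ = 0.1034 × 136.93567 + 0.6530 × 137.94608 + 0.2436 × 141.99242
= 14.159148 + 90.078790 + 34.589354 = 138.827292 amu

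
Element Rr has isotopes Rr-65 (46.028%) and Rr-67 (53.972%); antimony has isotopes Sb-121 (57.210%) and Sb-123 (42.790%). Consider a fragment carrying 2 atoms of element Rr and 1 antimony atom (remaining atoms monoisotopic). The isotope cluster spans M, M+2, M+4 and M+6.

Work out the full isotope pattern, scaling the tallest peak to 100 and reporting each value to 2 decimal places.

Element Rr pattern (n=2): 0.21185768 : 0.49684464 : 0.29129768
Antimony pattern (n=1): 0.5721 : 0.4279
Convolve the two distributions (both contribute in 2-u steps):
  M: 0.21185768×0.5721 = 0.121204
  M+2: 0.21185768×0.4279 + 0.49684464×0.5721 = 0.374899
  M+4: 0.49684464×0.4279 + 0.29129768×0.5721 = 0.379251
  M+6: 0.29129768×0.4279 = 0.124646
Scale to base peak (0.379251) = 100: 31.96 : 98.85 : 100.00 : 32.87

31.96 : 98.85 : 100.00 : 32.87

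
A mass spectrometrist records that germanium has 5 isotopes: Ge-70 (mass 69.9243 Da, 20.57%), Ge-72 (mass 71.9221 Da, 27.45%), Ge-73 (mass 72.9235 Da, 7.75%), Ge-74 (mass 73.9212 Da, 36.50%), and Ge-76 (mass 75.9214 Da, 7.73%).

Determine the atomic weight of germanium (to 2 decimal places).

72.63 Da

Average mass = Σ (abundance × isotope mass) = 0.2057 × 69.9243 + 0.2745 × 71.9221 + 0.0775 × 72.9235 + 0.3650 × 73.9212 + 0.0773 × 75.9214
= 14.38343 + 19.74262 + 5.65157 + 26.98124 + 5.86872 = 72.62758 Da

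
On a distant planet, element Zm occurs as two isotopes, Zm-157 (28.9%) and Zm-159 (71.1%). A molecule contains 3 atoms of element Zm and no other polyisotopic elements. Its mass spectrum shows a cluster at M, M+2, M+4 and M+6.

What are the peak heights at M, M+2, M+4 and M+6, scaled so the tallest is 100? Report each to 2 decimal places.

Expanding (0.289 + 0.711)^3:
P(M) = 0.289^3 = 0.024138
P(M+2) = 3 × 0.289^2 × 0.711^1 = 0.178150
P(M+4) = 3 × 0.289^1 × 0.711^2 = 0.438287
P(M+6) = 0.711^3 = 0.359425
The M+4 peak is largest (0.438287); scaling to 100 gives 5.51 : 40.65 : 100.00 : 82.01.

5.51 : 40.65 : 100.00 : 82.01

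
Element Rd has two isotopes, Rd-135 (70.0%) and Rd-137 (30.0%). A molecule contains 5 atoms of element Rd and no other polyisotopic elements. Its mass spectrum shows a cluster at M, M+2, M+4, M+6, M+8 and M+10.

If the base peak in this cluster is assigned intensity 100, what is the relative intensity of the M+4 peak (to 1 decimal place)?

Binomial terms of (0.700 + 0.300)^5: M 0.1681, M+2 0.3601, M+4 0.3087, M+6 0.1323, M+8 0.0284, M+10 0.0024 → M+2 is the base peak.
P(M+2) = C(5,1) × 0.700^4 × 0.300^1 = 5 × 0.2401 × 0.3000 = 0.360150 (base)
P(M+4) = C(5,2) × 0.700^3 × 0.300^2 = 10 × 0.3430 × 0.0900 = 0.308700
Relative intensity = 0.308700 / 0.360150 × 100 = 85.7

85.7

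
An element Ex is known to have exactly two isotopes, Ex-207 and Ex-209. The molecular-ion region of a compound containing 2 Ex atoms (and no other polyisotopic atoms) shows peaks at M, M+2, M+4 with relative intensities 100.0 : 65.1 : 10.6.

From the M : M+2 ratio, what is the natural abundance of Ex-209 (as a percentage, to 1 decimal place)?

Write p for the Ex-207 fraction. I(M+2)/I(M) = [C(2,1)·p^1·(1−p)] / p^2 = 2·(1−p)/p = 65.1/100.0 = 0.6510
(1−p)/p = 0.6510/2 = 0.3255  ⇒  p = 1/(1 + 0.3255) = 0.7544
Ex-207: 75.4%, Ex-209: 24.6%.

24.6%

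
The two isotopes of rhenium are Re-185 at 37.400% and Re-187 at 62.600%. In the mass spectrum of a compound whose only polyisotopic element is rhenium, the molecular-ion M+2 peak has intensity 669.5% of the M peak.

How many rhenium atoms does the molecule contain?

4

With n Re atoms, P(M+2)/P(M) = C(n,1)·p^(n−1)q / p^n = n·q/p = n · 0.62600/0.37400.
n = 6.695 × 0.37400/0.62600 = 4.00 ≈ 4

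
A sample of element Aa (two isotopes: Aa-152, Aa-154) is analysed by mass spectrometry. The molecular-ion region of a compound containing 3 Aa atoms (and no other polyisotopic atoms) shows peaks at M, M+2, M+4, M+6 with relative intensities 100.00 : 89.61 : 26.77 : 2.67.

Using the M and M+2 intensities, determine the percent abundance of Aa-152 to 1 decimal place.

77.0%

If p is the fraction of Aa that is Aa-152, then I(M+2)/I(M) = [C(3,1)·p^2·(1−p)] / p^3 = 3·(1−p)/p = 89.61/100.00 = 0.8961
(1−p)/p = 0.8961/3 = 0.2987  ⇒  p = 1/(1 + 0.2987) = 0.7700
Aa-152: 77.0%, Aa-154: 23.0%.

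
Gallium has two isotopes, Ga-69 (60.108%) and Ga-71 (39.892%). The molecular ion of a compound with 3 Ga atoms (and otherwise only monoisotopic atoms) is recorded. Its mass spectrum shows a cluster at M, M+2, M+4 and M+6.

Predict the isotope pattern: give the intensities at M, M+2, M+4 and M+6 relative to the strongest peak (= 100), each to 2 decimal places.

Each Ga atom is independently Ga-69 (p = 0.60108) or Ga-71 (q = 0.39892); the cluster is the binomial expansion (p + q)^3.
P(M) = 0.60108^3 = 0.217169
P(M+2) = 3 × 0.60108^2 × 0.39892^1 = 0.432386
P(M+4) = 3 × 0.60108^1 × 0.39892^2 = 0.286963
P(M+6) = 0.39892^3 = 0.063483
The M+2 peak is largest (0.432386); scaling to 100 gives 50.23 : 100.00 : 66.37 : 14.68.

50.23 : 100.00 : 66.37 : 14.68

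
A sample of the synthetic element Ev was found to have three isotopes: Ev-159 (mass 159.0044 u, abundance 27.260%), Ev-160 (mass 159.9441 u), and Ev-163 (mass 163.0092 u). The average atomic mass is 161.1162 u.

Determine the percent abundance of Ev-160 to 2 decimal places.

26.14%

Let x and y be the fractions of Ev-160 and Ev-163. Then x + y = 1 − 0.27260 = 0.72740 and 159.9441x + 163.0092y = 161.1162 − 0.27260×159.0044 = 117.77160056.
Substituting: 159.9441x + 163.0092(0.72740 − x) = 117.77160056
(159.9441 − 163.0092)x = -0.80129152  ⇒  x = 0.26142, y = 0.46598
Ev-160: 26.14%, Ev-163: 46.60%.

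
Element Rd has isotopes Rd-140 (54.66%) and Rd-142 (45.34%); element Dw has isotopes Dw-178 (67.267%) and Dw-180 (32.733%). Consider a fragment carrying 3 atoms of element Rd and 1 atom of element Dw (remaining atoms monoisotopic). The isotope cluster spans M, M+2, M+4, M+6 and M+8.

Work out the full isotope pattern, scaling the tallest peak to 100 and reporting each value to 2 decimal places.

30.53 : 90.84 : 100.00 : 48.10 : 8.48

Element Rd pattern (n=3): 0.16330853 : 0.40638908 : 0.33709624 : 0.09320615
Element Dw pattern (n=1): 0.67267 : 0.32733
Convolve the two distributions (both contribute in 2-u steps):
  M: 0.16330853×0.67267 = 0.109853
  M+2: 0.16330853×0.32733 + 0.40638908×0.67267 = 0.326822
  M+4: 0.40638908×0.32733 + 0.33709624×0.67267 = 0.359778
  M+6: 0.33709624×0.32733 + 0.09320615×0.67267 = 0.173039
  M+8: 0.09320615×0.32733 = 0.030509
Scale to base peak (0.359778) = 100: 30.53 : 90.84 : 100.00 : 48.10 : 8.48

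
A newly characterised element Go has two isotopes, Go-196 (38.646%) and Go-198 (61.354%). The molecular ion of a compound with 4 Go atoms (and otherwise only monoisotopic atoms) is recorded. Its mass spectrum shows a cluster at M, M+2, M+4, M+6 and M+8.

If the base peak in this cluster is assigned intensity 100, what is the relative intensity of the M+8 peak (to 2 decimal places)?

Term probabilities: M 0.0223, M+2 0.1416, M+4 0.3373, M+6 0.3570, M+8 0.1417. Base peak = M+6.
P(M+6) = C(4,3) × 0.38646^1 × 0.61354^3 = 4 × 0.38646 × 0.23095568 = 0.357021 (base)
P(M+8) = C(4,4) × 0.38646^0 × 0.61354^4 = 1 × 1.0000 × 0.14170055 = 0.141701
Relative intensity = 0.141701 / 0.357021 × 100 = 39.69

39.69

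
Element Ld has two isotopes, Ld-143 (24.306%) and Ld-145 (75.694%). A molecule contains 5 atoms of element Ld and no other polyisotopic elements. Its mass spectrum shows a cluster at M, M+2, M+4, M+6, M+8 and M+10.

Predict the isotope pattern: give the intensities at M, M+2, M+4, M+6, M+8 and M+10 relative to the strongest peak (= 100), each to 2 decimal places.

Each Ld atom is independently Ld-143 (p = 0.24306) or Ld-145 (q = 0.75694); the cluster is the binomial expansion (p + q)^5.
P(M) = 0.24306^5 = 0.000848
P(M+2) = 5 × 0.24306^4 × 0.75694^1 = 0.013209
P(M+4) = 10 × 0.24306^3 × 0.75694^2 = 0.082274
P(M+6) = 10 × 0.24306^2 × 0.75694^3 = 0.256219
P(M+8) = 5 × 0.24306^1 × 0.75694^4 = 0.398960
P(M+10) = 0.75694^5 = 0.248489
The M+8 peak is largest (0.398960); scaling to 100 gives 0.21 : 3.31 : 20.62 : 64.22 : 100.00 : 62.28.

0.21 : 3.31 : 20.62 : 64.22 : 100.00 : 62.28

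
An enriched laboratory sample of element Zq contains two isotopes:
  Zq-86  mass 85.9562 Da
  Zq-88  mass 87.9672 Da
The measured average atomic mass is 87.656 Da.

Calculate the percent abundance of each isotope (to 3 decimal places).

Zq-86: 15.475%, Zq-88: 84.525%

With x = fraction of Zq-86 (so Zq-88 is 1 − x):
85.9562·x + 87.9672·(1 − x) = 87.656
(85.9562 − 87.9672)·x = 87.656 − 87.9672
x = -0.3112 / -2.0110 = 0.15475 → 15.475% Zq-86, 84.525% Zq-88.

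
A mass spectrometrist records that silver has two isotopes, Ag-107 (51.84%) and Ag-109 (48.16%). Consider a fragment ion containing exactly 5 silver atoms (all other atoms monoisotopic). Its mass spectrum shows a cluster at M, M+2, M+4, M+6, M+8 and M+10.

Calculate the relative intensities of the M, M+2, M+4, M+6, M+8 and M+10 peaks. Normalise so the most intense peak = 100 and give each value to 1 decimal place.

11.6 : 53.8 : 100.0 : 92.9 : 43.2 : 8.0

Each Ag atom is independently Ag-107 (p = 0.5184) or Ag-109 (q = 0.4816); the cluster is the binomial expansion (p + q)^5.
P(M) = 0.5184^5 = 0.037439
P(M+2) = 5 × 0.5184^4 × 0.4816^1 = 0.173907
P(M+4) = 10 × 0.5184^3 × 0.4816^2 = 0.323123
P(M+6) = 10 × 0.5184^2 × 0.4816^3 = 0.300185
P(M+8) = 5 × 0.5184^1 × 0.4816^4 = 0.139438
P(M+10) = 0.4816^5 = 0.025908
The M+4 peak is largest (0.323123); scaling to 100 gives 11.6 : 53.8 : 100.0 : 92.9 : 43.2 : 8.0.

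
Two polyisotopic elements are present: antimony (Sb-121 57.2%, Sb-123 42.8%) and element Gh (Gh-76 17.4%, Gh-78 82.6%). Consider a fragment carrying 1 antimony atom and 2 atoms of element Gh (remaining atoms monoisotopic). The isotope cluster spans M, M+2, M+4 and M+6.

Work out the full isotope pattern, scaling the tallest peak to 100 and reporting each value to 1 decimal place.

Antimony pattern (n=1): 0.5720 : 0.4280
Element Gh pattern (n=2): 0.030276 : 0.287448 : 0.682276
Convolve the two distributions (both contribute in 2-u steps):
  M: 0.5720×0.030276 = 0.017318
  M+2: 0.5720×0.287448 + 0.4280×0.030276 = 0.177378
  M+4: 0.5720×0.682276 + 0.4280×0.287448 = 0.513290
  M+6: 0.4280×0.682276 = 0.292014
Scale to base peak (0.513290) = 100: 3.4 : 34.6 : 100.0 : 56.9

3.4 : 34.6 : 100.0 : 56.9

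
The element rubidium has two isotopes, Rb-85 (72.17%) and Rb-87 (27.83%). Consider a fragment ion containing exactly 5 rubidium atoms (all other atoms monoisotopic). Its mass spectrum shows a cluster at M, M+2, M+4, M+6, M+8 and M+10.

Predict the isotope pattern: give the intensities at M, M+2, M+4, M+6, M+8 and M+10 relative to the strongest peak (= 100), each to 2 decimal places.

51.86 : 100.00 : 77.12 : 29.74 : 5.73 : 0.44

Each Rb atom is independently Rb-85 (p = 0.7217) or Rb-87 (q = 0.2783); the cluster is the binomial expansion (p + q)^5.
P(M) = 0.7217^5 = 0.195787
P(M+2) = 5 × 0.7217^4 × 0.2783^1 = 0.377494
P(M+4) = 10 × 0.7217^3 × 0.2783^2 = 0.291136
P(M+6) = 10 × 0.7217^2 × 0.2783^3 = 0.112267
P(M+8) = 5 × 0.7217^1 × 0.2783^4 = 0.021646
P(M+10) = 0.2783^5 = 0.001669
The M+2 peak is largest (0.377494); scaling to 100 gives 51.86 : 100.00 : 77.12 : 29.74 : 5.73 : 0.44.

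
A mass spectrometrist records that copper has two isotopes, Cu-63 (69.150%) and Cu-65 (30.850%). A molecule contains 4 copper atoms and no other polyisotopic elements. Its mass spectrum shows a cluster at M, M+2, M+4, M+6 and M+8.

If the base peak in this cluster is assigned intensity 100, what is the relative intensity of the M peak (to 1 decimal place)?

(0.69150 + 0.30850)^4 gives M 0.2286, M+2 0.4080, M+4 0.2731, M+6 0.0812, M+8 0.0091; the largest is M+2.
P(M+2) = C(4,1) × 0.69150^3 × 0.30850^1 = 4 × 0.33065611 × 0.3085 = 0.408030 (base)
P(M) = C(4,0) × 0.69150^4 × 0.30850^0 = 1 × 0.2286487 × 1.0000 = 0.228649
Relative intensity = 0.228649 / 0.408030 × 100 = 56.0

56.0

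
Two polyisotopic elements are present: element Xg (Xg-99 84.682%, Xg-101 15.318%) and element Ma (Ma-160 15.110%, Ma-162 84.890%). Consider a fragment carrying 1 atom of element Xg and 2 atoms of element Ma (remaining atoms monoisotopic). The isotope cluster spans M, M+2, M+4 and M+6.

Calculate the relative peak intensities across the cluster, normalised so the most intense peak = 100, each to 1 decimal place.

Element Xg pattern (n=1): 0.84682 : 0.15318
Element Ma pattern (n=2): 0.02283121 : 0.25653758 : 0.72063121
Convolve the two distributions (both contribute in 2-u steps):
  M: 0.84682×0.02283121 = 0.019334
  M+2: 0.84682×0.25653758 + 0.15318×0.02283121 = 0.220738
  M+4: 0.84682×0.72063121 + 0.15318×0.25653758 = 0.649541
  M+6: 0.15318×0.72063121 = 0.110386
Scale to base peak (0.649541) = 100: 3.0 : 34.0 : 100.0 : 17.0

3.0 : 34.0 : 100.0 : 17.0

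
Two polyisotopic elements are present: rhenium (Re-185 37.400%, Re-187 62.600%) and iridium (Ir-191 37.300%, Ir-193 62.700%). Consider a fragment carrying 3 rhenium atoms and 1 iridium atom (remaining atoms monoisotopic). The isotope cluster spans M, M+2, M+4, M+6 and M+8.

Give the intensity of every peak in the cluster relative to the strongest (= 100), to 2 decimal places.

Rhenium pattern (n=3): 0.05231362 : 0.26268713 : 0.43968487 : 0.24531438
Iridium pattern (n=1): 0.3730 : 0.6270
Convolve the two distributions (both contribute in 2-u steps):
  M: 0.05231362×0.3730 = 0.019513
  M+2: 0.05231362×0.6270 + 0.26268713×0.3730 = 0.130783
  M+4: 0.26268713×0.6270 + 0.43968487×0.3730 = 0.328707
  M+6: 0.43968487×0.6270 + 0.24531438×0.3730 = 0.367185
  M+8: 0.24531438×0.6270 = 0.153812
Scale to base peak (0.367185) = 100: 5.31 : 35.62 : 89.52 : 100.00 : 41.89

5.31 : 35.62 : 89.52 : 100.00 : 41.89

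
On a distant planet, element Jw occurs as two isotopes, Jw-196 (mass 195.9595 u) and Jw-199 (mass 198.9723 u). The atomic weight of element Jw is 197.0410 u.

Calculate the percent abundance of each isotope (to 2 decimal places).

Jw-196: 64.10%, Jw-199: 35.90%

With x = fraction of Jw-196 (so Jw-199 is 1 − x):
195.9595·x + 198.9723·(1 − x) = 197.0410
(195.9595 − 198.9723)·x = 197.0410 − 198.9723
x = -1.9313 / -3.0128 = 0.64103 → 64.10% Jw-196, 35.90% Jw-199.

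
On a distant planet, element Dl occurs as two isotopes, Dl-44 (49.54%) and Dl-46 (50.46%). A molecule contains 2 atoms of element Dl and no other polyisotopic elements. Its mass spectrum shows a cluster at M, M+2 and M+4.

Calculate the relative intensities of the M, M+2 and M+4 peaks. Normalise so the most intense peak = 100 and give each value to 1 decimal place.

49.1 : 100.0 : 50.9

The 2 Dl atoms are independent, so intensities follow the terms of (0.4954 + 0.5046)^2.
P(M) = 0.4954^2 = 0.245421
P(M+2) = 2 × 0.4954^1 × 0.5046^1 = 0.499958
P(M+4) = 0.5046^2 = 0.254621
The M+2 peak is largest (0.499958); scaling to 100 gives 49.1 : 100.0 : 50.9.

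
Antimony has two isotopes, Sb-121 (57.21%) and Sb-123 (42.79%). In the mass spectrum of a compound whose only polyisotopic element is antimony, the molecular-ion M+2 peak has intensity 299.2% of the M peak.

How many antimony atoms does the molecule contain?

The M+2/M ratio from n Sb atoms is n · q/p = n · 0.4279/0.5721.
n = 2.992 × 0.5721/0.4279 = 4.00 ≈ 4

4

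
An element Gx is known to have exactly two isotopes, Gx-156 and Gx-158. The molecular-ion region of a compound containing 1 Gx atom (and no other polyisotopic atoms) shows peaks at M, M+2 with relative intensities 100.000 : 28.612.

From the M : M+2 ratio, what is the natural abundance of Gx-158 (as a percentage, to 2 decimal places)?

Let p = fractional abundance of Gx-156. I(M+2)/I(M) = [C(1,1)·p^0·(1−p)] / p^1 = 1·(1−p)/p = 28.612/100.000 = 0.2861
(1−p)/p = 0.2861/1 = 0.2861  ⇒  p = 1/(1 + 0.2861) = 0.7775
Gx-156: 77.75%, Gx-158: 22.25%.

22.25%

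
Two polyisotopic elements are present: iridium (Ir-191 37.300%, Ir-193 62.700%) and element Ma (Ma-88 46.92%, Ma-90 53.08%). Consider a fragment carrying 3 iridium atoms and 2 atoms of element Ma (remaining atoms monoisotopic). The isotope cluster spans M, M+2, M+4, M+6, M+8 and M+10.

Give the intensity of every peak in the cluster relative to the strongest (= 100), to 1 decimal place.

Iridium pattern (n=3): 0.05189512 : 0.26170165 : 0.43991135 : 0.24649188
Element Ma pattern (n=2): 0.22014864 : 0.49810272 : 0.28174864
Convolve the two distributions (both contribute in 2-u steps):
  M: 0.05189512×0.22014864 = 0.011425
  M+2: 0.05189512×0.49810272 + 0.26170165×0.22014864 = 0.083462
  M+4: 0.05189512×0.28174864 + 0.26170165×0.49810272 + 0.43991135×0.22014864 = 0.241822
  M+6: 0.26170165×0.28174864 + 0.43991135×0.49810272 + 0.24649188×0.22014864 = 0.347120
  M+8: 0.43991135×0.28174864 + 0.24649188×0.49810272 = 0.246723
  M+10: 0.24649188×0.28174864 = 0.069449
Scale to base peak (0.347120) = 100: 3.3 : 24.0 : 69.7 : 100.0 : 71.1 : 20.0

3.3 : 24.0 : 69.7 : 100.0 : 71.1 : 20.0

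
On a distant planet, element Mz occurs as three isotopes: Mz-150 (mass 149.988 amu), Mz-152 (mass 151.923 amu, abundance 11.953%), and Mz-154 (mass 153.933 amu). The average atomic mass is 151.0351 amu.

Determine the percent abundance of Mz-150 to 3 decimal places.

67.367%

Let x and y be the fractions of Mz-150 and Mz-154. Then x + y = 1 − 0.11953 = 0.88047 and 149.988x + 153.933y = 151.0351 − 0.11953×151.923 = 132.87574381.
Substituting: 149.988x + 153.933(0.88047 − x) = 132.87574381
(149.988 − 153.933)x = -2.6576447  ⇒  x = 0.67367, y = 0.20680
Mz-150: 67.367%, Mz-154: 20.680%.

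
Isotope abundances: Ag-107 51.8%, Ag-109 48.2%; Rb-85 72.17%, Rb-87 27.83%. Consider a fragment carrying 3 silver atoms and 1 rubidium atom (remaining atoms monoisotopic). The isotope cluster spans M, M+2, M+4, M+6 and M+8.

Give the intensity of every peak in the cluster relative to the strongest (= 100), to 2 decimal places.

27.22 : 86.48 : 100.00 : 49.19 : 8.46

Silver pattern (n=3): 0.13899183 : 0.3879965 : 0.3610315 : 0.11198017
Rubidium pattern (n=1): 0.7217 : 0.2783
Convolve the two distributions (both contribute in 2-u steps):
  M: 0.13899183×0.7217 = 0.100310
  M+2: 0.13899183×0.2783 + 0.3879965×0.7217 = 0.318699
  M+4: 0.3879965×0.2783 + 0.3610315×0.7217 = 0.368536
  M+6: 0.3610315×0.2783 + 0.11198017×0.7217 = 0.181291
  M+8: 0.11198017×0.2783 = 0.031164
Scale to base peak (0.368536) = 100: 27.22 : 86.48 : 100.00 : 49.19 : 8.46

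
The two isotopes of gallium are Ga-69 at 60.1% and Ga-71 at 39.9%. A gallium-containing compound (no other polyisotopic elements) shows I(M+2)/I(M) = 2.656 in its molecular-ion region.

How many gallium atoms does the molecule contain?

4

The M+2/M ratio from n Ga atoms is n · q/p = n · 0.399/0.601.
n = 2.656 × 0.601/0.399 = 4.00 ≈ 4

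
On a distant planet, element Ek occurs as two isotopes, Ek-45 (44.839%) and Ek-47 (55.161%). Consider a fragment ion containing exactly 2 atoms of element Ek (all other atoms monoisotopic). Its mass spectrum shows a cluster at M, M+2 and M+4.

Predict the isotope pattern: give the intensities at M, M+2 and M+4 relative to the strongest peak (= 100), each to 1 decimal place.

The 2 Ek atoms are independent, so intensities follow the terms of (0.44839 + 0.55161)^2.
P(M) = 0.44839^2 = 0.201054
P(M+2) = 2 × 0.44839^1 × 0.55161^1 = 0.494673
P(M+4) = 0.55161^2 = 0.304274
The M+2 peak is largest (0.494673); scaling to 100 gives 40.6 : 100.0 : 61.5.

40.6 : 100.0 : 61.5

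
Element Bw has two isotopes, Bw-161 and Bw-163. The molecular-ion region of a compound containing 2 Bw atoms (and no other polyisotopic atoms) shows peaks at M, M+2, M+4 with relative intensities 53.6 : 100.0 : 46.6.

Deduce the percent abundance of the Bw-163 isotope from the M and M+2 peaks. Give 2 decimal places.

48.26%

If p is the fraction of Bw that is Bw-161, then I(M+2)/I(M) = [C(2,1)·p^1·(1−p)] / p^2 = 2·(1−p)/p = 100.0/53.6 = 1.8657
(1−p)/p = 1.8657/2 = 0.9328  ⇒  p = 1/(1 + 0.9328) = 0.5174
Bw-161: 51.74%, Bw-163: 48.26%.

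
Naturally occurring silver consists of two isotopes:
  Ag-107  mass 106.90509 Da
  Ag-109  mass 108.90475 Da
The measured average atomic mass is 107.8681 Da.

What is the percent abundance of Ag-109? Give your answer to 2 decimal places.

Writing the weighted mean with unknown fraction x of Ag-107:
106.90509·x + 108.90475·(1 − x) = 107.8681
(106.90509 − 108.90475)·x = 107.8681 − 108.90475
x = -1.03665 / -1.99966 = 0.51841 → 51.84% Ag-107, 48.16% Ag-109.

48.16%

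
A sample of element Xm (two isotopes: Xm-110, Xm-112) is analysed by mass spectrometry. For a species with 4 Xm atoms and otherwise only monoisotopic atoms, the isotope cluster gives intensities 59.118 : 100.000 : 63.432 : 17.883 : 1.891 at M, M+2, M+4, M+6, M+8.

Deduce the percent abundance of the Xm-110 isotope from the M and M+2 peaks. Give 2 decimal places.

Write p for the Xm-110 fraction. I(M+2)/I(M) = [C(4,1)·p^3·(1−p)] / p^4 = 4·(1−p)/p = 100.000/59.118 = 1.6915
(1−p)/p = 1.6915/4 = 0.4229  ⇒  p = 1/(1 + 0.4229) = 0.7028
Xm-110: 70.28%, Xm-112: 29.72%.

70.28%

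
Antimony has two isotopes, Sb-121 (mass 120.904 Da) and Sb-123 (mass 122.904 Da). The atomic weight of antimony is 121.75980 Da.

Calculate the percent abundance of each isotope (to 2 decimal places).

With x = fraction of Sb-121 (so Sb-123 is 1 − x):
120.904·x + 122.904·(1 − x) = 121.75980
(120.904 − 122.904)·x = 121.75980 − 122.904
x = -1.14420 / -2.000 = 0.57210 → 57.21% Sb-121, 42.79% Sb-123.

Sb-121: 57.21%, Sb-123: 42.79%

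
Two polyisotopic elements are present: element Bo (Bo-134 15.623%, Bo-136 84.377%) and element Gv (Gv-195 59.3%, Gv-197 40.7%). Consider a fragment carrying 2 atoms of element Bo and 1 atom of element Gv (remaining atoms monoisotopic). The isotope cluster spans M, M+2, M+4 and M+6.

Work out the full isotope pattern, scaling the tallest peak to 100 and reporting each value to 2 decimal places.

2.73 : 31.40 : 100.00 : 54.73

Element Bo pattern (n=2): 0.02440781 : 0.26364437 : 0.71194781
Element Gv pattern (n=1): 0.5930 : 0.4070
Convolve the two distributions (both contribute in 2-u steps):
  M: 0.02440781×0.5930 = 0.014474
  M+2: 0.02440781×0.4070 + 0.26364437×0.5930 = 0.166275
  M+4: 0.26364437×0.4070 + 0.71194781×0.5930 = 0.529488
  M+6: 0.71194781×0.4070 = 0.289763
Scale to base peak (0.529488) = 100: 2.73 : 31.40 : 100.00 : 54.73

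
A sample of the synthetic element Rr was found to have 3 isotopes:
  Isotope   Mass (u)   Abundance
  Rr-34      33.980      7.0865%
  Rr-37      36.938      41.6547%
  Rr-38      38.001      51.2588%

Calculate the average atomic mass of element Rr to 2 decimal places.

37.27 u

The abundance-weighted mean is 0.070865 × 33.980 + 0.416547 × 36.938 + 0.512588 × 38.001
= 2.4080 + 15.3864 + 19.4789 = 37.2733 u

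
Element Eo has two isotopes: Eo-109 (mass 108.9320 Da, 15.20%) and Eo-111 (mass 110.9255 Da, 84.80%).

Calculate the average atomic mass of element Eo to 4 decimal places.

Average mass = Σ (abundance × isotope mass) = 0.1520 × 108.9320 + 0.8480 × 110.9255
= 16.55766 + 94.06482 = 110.62248 Da

110.6225 Da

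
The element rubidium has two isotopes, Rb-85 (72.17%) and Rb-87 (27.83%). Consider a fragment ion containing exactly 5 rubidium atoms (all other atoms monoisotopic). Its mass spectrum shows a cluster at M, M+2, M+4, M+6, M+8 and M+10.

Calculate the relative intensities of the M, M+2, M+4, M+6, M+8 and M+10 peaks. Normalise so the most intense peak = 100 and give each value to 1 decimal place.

Expanding (0.7217 + 0.2783)^5:
P(M) = 0.7217^5 = 0.195787
P(M+2) = 5 × 0.7217^4 × 0.2783^1 = 0.377494
P(M+4) = 10 × 0.7217^3 × 0.2783^2 = 0.291136
P(M+6) = 10 × 0.7217^2 × 0.2783^3 = 0.112267
P(M+8) = 5 × 0.7217^1 × 0.2783^4 = 0.021646
P(M+10) = 0.2783^5 = 0.001669
The M+2 peak is largest (0.377494); scaling to 100 gives 51.9 : 100.0 : 77.1 : 29.7 : 5.7 : 0.4.

51.9 : 100.0 : 77.1 : 29.7 : 5.7 : 0.4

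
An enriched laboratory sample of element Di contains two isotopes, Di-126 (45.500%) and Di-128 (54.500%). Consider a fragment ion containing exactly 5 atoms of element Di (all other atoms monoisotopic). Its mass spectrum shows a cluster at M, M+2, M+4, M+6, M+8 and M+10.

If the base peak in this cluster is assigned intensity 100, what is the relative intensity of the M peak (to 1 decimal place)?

Binomial terms of (0.45500 + 0.54500)^5: M 0.0195, M+2 0.1168, M+4 0.2798, M+6 0.3351, M+8 0.2007, M+10 0.0481 → M+6 is the base peak.
P(M+6) = C(5,3) × 0.45500^2 × 0.54500^3 = 10 × 0.207025 × 0.16187862 = 0.335129 (base)
P(M) = C(5,0) × 0.45500^5 × 0.54500^0 = 1 × 0.019501 × 1.0000 = 0.019501
Relative intensity = 0.019501 / 0.335129 × 100 = 5.8

5.8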